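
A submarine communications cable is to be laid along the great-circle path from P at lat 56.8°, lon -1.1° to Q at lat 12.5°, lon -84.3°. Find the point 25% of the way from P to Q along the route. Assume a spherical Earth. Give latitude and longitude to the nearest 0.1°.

≈ lat 52.7°, lon -33.5°

Convert each endpoint to a unit vector on the sphere (x = cos φ cos λ, y = cos φ sin λ, z = sin φ).
The central angle between the endpoints is δ = arccos(p₁·p₂) ≈ 1.324 rad (75.9°).
Interpolate at f = 0.25 with slerp weights a = sin((1−f)δ)/sin δ ≈ 0.864, b = sin(fδ)/sin δ ≈ 0.335.
p = a·p₁ + b·p₂ ≈ (0.505, -0.335, 0.795); φ = arcsin(p_z) ≈ 52.69°, λ = atan2(p_y, p_x) ≈ -33.51°.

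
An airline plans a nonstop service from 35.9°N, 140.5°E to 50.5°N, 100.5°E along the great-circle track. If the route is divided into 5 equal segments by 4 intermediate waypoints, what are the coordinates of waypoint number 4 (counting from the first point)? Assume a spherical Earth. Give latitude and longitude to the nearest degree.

≈ 49°N, 110°E

Convert each endpoint to a unit vector on the sphere (x = cos φ cos λ, y = cos φ sin λ, z = sin φ).
The central angle between the endpoints is δ = arccos(p₁·p₂) ≈ 0.560 rad (32.1°).
Interpolate at f = 4/5 with slerp weights a = sin((1−f)δ)/sin δ ≈ 0.210, b = sin(fδ)/sin δ ≈ 0.815.
p = a·p₁ + b·p₂ ≈ (-0.226, 0.618, 0.753); φ = arcsin(p_z) ≈ 48.82°, λ = atan2(p_y, p_x) ≈ 110.08°.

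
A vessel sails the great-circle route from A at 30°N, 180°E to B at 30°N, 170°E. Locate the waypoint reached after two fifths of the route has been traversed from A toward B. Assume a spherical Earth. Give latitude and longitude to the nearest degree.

≈ 30°N, 176°E

Write both endpoints as unit vectors p₁, p₂ with components (cos φ cos λ, cos φ sin λ, sin φ).
The central angle between the endpoints is δ = arccos(p₁·p₂) ≈ 0.151 rad (8.7°).
Interpolate at f = 2/5 with slerp weights a = sin((1−f)δ)/sin δ ≈ 0.601, b = sin(fδ)/sin δ ≈ 0.401.
p = a·p₁ + b·p₂ ≈ (-0.863, 0.060, 0.501); φ = arcsin(p_z) ≈ 30.09°, λ = atan2(p_y, p_x) ≈ 176.00°.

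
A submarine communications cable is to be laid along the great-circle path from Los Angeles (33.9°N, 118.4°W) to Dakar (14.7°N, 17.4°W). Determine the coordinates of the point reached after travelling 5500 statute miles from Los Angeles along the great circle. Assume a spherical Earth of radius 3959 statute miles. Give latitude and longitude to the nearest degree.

Convert each endpoint to a unit vector on the sphere (x = cos φ cos λ, y = cos φ sin λ, z = sin φ).
The central angle between the endpoints is δ = arccos(p₁·p₂) ≈ 1.582 rad (90.7°). The total great-circle distance is δ·R ≈ 1.582 × 3959 ≈ 6265 mi, so the target fraction is f = 5500/6265 ≈ 0.878.
Interpolate at f ≈ 0.878 with slerp weights a = sin((1−f)δ)/sin δ ≈ 0.192, b = sin(fδ)/sin δ ≈ 0.984.
p = a·p₁ + b·p₂ ≈ (0.832, -0.425, 0.357); φ = arcsin(p_z) ≈ 20.90°, λ = atan2(p_y, p_x) ≈ -27.04°.

≈ 21°N, 27°W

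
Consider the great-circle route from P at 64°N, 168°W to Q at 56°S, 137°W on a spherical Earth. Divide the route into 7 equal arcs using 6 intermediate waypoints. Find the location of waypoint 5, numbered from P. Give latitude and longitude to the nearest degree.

≈ 22°S, 146°W

Convert each endpoint to a unit vector on the sphere (x = cos φ cos λ, y = cos φ sin λ, z = sin φ).
The central angle between the endpoints is δ = arccos(p₁·p₂) ≈ 2.135 rad (122.3°).
Interpolate at f = 5/7 with slerp weights a = sin((1−f)δ)/sin δ ≈ 0.678, b = sin(fδ)/sin δ ≈ 1.182.
p = a·p₁ + b·p₂ ≈ (-0.774, -0.513, -0.371); φ = arcsin(p_z) ≈ -21.76°, λ = atan2(p_y, p_x) ≈ -146.49°.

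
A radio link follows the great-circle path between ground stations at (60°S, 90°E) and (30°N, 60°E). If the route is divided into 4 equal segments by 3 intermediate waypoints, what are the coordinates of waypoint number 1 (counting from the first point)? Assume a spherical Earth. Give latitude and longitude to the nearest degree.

≈ (38°S, 77°E)

The haversine formula gives a central angle δ ≈ 1.629 rad (93.3°) between the endpoints.
Interpolate at f = 1/4 with slerp weights a = sin((1−f)δ)/sin δ ≈ 0.941, b = sin(fδ)/sin δ ≈ 0.397.
p = a·p₁ + b·p₂ ≈ (0.172, 0.768, -0.617); φ = arcsin(p_z) ≈ -38.08°, λ = atan2(p_y, p_x) ≈ 77.39°.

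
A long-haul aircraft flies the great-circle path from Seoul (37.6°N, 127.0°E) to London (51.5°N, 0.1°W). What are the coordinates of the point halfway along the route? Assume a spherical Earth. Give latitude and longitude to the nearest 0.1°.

The haversine formula gives a central angle δ ≈ 1.390 rad (79.6°) between the endpoints.
Interpolate at f = 1/2 with slerp weights a = sin((1−f)δ)/sin δ ≈ 0.651, b = sin(fδ)/sin δ ≈ 0.651.
p = a·p₁ + b·p₂ ≈ (0.095, 0.411, 0.907); φ = arcsin(p_z) ≈ 65.04°, λ = atan2(p_y, p_x) ≈ 77.01°.

≈ 65.0°N, 77.0°E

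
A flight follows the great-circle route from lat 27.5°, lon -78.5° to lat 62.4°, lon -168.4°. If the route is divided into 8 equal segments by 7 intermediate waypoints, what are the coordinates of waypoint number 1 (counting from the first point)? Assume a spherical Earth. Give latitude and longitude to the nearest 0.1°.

≈ lat 34.5°, lon -83.6°

Write both endpoints as unit vectors p₁, p₂ with components (cos φ cos λ, cos φ sin λ, sin φ).
The central angle between the endpoints is δ = arccos(p₁·p₂) ≈ 1.148 rad (65.8°).
Interpolate at f = 1/8 with slerp weights a = sin((1−f)δ)/sin δ ≈ 0.925, b = sin(fδ)/sin δ ≈ 0.157.
p = a·p₁ + b·p₂ ≈ (0.092, -0.819, 0.566); φ = arcsin(p_z) ≈ 34.49°, λ = atan2(p_y, p_x) ≈ -83.56°.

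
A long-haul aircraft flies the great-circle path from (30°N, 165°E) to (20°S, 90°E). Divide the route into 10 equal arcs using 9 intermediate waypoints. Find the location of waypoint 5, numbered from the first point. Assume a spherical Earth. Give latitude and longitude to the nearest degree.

Convert each endpoint to a unit vector on the sphere (x = cos φ cos λ, y = cos φ sin λ, z = sin φ).
The central angle between the endpoints is δ = arccos(p₁·p₂) ≈ 1.531 rad (87.7°).
Interpolate at f = 5/10 with slerp weights a = sin((1−f)δ)/sin δ ≈ 0.694, b = sin(fδ)/sin δ ≈ 0.694.
p = a·p₁ + b·p₂ ≈ (-0.580, 0.807, 0.110); φ = arcsin(p_z) ≈ 6.29°, λ = atan2(p_y, p_x) ≈ 125.71°.

≈ (6°N, 126°E)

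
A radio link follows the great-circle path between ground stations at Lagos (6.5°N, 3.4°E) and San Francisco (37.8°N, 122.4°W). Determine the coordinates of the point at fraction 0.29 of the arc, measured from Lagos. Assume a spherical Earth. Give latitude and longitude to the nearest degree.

Write both endpoints as unit vectors p₁, p₂ with components (cos φ cos λ, cos φ sin λ, sin φ).
The central angle between the endpoints is δ = arccos(p₁·p₂) ≈ 1.971 rad (112.9°).
Interpolate at f = 0.29 with slerp weights a = sin((1−f)δ)/sin δ ≈ 1.070, b = sin(fδ)/sin δ ≈ 0.588.
p = a·p₁ + b·p₂ ≈ (0.813, -0.329, 0.481); φ = arcsin(p_z) ≈ 28.77°, λ = atan2(p_y, p_x) ≈ -22.04°.

≈ (29°N, 22°W)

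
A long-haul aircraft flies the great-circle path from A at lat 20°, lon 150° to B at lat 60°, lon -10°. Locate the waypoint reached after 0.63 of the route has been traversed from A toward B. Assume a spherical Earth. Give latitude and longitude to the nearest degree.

From cos δ = sin φ₁ sin φ₂ + cos φ₁ cos φ₂ cos Δλ, the central angle is δ ≈ 1.717 rad (98.4°).
Interpolate at f = 0.63 with slerp weights a = sin((1−f)δ)/sin δ ≈ 0.600, b = sin(fδ)/sin δ ≈ 0.892.
p = a·p₁ + b·p₂ ≈ (-0.049, 0.204, 0.978); φ = arcsin(p_z) ≈ 77.88°, λ = atan2(p_y, p_x) ≈ 103.41°.

≈ lat 78°, lon 103°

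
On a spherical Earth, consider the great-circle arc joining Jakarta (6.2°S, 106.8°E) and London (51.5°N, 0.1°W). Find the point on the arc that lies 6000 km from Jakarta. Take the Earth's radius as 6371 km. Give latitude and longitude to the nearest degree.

From cos δ = sin φ₁ sin φ₂ + cos φ₁ cos φ₂ cos Δλ, the central angle is δ ≈ 1.838 rad (105.3°). The total great-circle distance is δ·R ≈ 1.838 × 6371 ≈ 11712 km, so the target fraction is f = 6000/11712 ≈ 0.512.
Interpolate at f ≈ 0.512 with slerp weights a = sin((1−f)δ)/sin δ ≈ 0.810, b = sin(fδ)/sin δ ≈ 0.838.
p = a·p₁ + b·p₂ ≈ (0.289, 0.770, 0.569); φ = arcsin(p_z) ≈ 34.66°, λ = atan2(p_y, p_x) ≈ 69.42°.

≈ 35°N, 69°E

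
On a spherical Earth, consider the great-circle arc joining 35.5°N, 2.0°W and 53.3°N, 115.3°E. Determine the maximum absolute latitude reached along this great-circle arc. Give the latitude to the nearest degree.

The great circle lies in the plane with unit normal n̂ = (p₁ × p₂)/|p₁ × p₂|.
Here n̂_z ≈ +0.446; the vertex latitude is φ_max = arccos|n̂_z| ≈ 63.5°.
Check via Clairaut: cos φ_max = |cos φ₁| · sin C = cos(35.5°)·sin(33.2°) ≈ 0.446, again giving ≈ 63.5°.

≈ 64°N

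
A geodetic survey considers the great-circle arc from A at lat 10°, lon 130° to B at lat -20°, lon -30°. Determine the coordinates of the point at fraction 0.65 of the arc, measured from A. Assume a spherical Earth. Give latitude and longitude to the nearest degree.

Convert each endpoint to a unit vector on the sphere (x = cos φ cos λ, y = cos φ sin λ, z = sin φ).
The central angle between the endpoints is δ = arccos(p₁·p₂) ≈ 2.762 rad (158.3°).
Interpolate at f = 0.65 with slerp weights a = sin((1−f)δ)/sin δ ≈ 2.224, b = sin(fδ)/sin δ ≈ 2.634.
p = a·p₁ + b·p₂ ≈ (0.736, 0.440, -0.515); φ = arcsin(p_z) ≈ -30.98°, λ = atan2(p_y, p_x) ≈ 30.90°.

≈ lat -31°, lon 31°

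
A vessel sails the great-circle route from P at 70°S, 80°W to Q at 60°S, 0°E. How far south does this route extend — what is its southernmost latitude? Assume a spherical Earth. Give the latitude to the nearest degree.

The great circle lies in the plane with unit normal n̂ = (p₁ × p₂)/|p₁ × p₂|.
Here n̂_z ≈ +0.314; the vertex latitude is φ_max = arccos|n̂_z| ≈ 71.7°.

≈ 72°S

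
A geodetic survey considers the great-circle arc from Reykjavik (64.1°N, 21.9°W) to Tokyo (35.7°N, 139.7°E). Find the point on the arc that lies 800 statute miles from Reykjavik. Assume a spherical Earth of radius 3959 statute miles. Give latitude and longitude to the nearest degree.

The haversine formula gives a central angle δ ≈ 1.381 rad (79.1°) between the endpoints. The total great-circle distance is δ·R ≈ 1.381 × 3959 ≈ 5469 mi, so the target fraction is f = 800/5469 ≈ 0.146.
Interpolate at f ≈ 0.146 with slerp weights a = sin((1−f)δ)/sin δ ≈ 0.941, b = sin(fδ)/sin δ ≈ 0.204.
p = a·p₁ + b·p₂ ≈ (0.255, -0.046, 0.966); φ = arcsin(p_z) ≈ 74.99°, λ = atan2(p_y, p_x) ≈ -10.23°.

≈ 75°N, 10°W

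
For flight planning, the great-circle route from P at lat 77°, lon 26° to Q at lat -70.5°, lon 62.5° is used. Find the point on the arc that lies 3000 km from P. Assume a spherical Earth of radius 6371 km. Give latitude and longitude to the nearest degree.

Write both endpoints as unit vectors p₁, p₂ with components (cos φ cos λ, cos φ sin λ, sin φ).
The central angle between the endpoints is δ = arccos(p₁·p₂) ≈ 2.602 rad (149.1°). The total great-circle distance is δ·R ≈ 2.602 × 6371 ≈ 16580 km, so the target fraction is f = 3000/16580 ≈ 0.181.
Interpolate at f ≈ 0.181 with slerp weights a = sin((1−f)δ)/sin δ ≈ 1.649, b = sin(fδ)/sin δ ≈ 0.884.
p = a·p₁ + b·p₂ ≈ (0.470, 0.424, 0.774); φ = arcsin(p_z) ≈ 50.73°, λ = atan2(p_y, p_x) ≈ 42.09°.

≈ lat 51°, lon 42°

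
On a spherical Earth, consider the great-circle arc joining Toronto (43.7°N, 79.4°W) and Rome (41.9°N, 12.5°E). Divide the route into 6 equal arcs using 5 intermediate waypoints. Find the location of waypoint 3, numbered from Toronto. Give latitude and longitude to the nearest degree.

≈ 53°N, 33°W

Write both endpoints as unit vectors p₁, p₂ with components (cos φ cos λ, cos φ sin λ, sin φ).
The central angle between the endpoints is δ = arccos(p₁·p₂) ≈ 1.111 rad (63.7°).
Interpolate at f = 3/6 with slerp weights a = sin((1−f)δ)/sin δ ≈ 0.589, b = sin(fδ)/sin δ ≈ 0.589.
p = a·p₁ + b·p₂ ≈ (0.506, -0.323, 0.800); φ = arcsin(p_z) ≈ 53.10°, λ = atan2(p_y, p_x) ≈ -32.59°.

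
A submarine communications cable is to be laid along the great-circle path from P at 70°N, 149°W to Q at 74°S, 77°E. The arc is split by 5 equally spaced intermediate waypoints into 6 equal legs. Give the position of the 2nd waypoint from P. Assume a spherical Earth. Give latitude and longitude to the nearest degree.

From cos δ = sin φ₁ sin φ₂ + cos φ₁ cos φ₂ cos Δλ, the central angle is δ ≈ 2.891 rad (165.6°).
Interpolate at f = 2/6 with slerp weights a = sin((1−f)δ)/sin δ ≈ 3.780, b = sin(fδ)/sin δ ≈ 3.313.
p = a·p₁ + b·p₂ ≈ (-0.903, 0.224, 0.367); φ = arcsin(p_z) ≈ 21.56°, λ = atan2(p_y, p_x) ≈ 166.07°.

≈ 22°N, 166°E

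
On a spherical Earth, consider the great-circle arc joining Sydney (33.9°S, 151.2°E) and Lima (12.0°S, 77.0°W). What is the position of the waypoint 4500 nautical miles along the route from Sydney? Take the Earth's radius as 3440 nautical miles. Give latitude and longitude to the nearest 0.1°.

Write both endpoints as unit vectors p₁, p₂ with components (cos φ cos λ, cos φ sin λ, sin φ).
The central angle between the endpoints is δ = arccos(p₁·p₂) ≈ 2.010 rad (115.2°). The total great-circle distance is δ·R ≈ 2.010 × 3440 ≈ 6914 nmi, so the target fraction is f = 4500/6914 ≈ 0.651.
Interpolate at f ≈ 0.651 with slerp weights a = sin((1−f)δ)/sin δ ≈ 0.713, b = sin(fδ)/sin δ ≈ 1.067.
p = a·p₁ + b·p₂ ≈ (-0.284, -0.732, -0.620); φ = arcsin(p_z) ≈ -38.29°, λ = atan2(p_y, p_x) ≈ -111.22°.

≈ 38.3°S, 111.2°W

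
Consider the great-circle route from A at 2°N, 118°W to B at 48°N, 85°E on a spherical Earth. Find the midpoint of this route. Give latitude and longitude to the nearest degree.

Write both endpoints as unit vectors p₁, p₂ with components (cos φ cos λ, cos φ sin λ, sin φ).
The central angle between the endpoints is δ = arccos(p₁·p₂) ≈ 2.201 rad (126.1°).
Interpolate at f = 1/2 with slerp weights a = sin((1−f)δ)/sin δ ≈ 1.104, b = sin(fδ)/sin δ ≈ 1.104.
p = a·p₁ + b·p₂ ≈ (-0.454, -0.238, 0.859); φ = arcsin(p_z) ≈ 59.18°, λ = atan2(p_y, p_x) ≈ -152.29°.

≈ 59°N, 152°W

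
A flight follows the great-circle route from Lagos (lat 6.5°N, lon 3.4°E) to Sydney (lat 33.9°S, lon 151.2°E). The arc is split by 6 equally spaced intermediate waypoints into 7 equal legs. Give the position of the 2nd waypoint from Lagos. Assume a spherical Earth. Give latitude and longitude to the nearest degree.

≈ lat 22°S, lon 32°E

Convert each endpoint to a unit vector on the sphere (x = cos φ cos λ, y = cos φ sin λ, z = sin φ).
The central angle between the endpoints is δ = arccos(p₁·p₂) ≈ 2.436 rad (139.6°).
Interpolate at f = 2/7 with slerp weights a = sin((1−f)δ)/sin δ ≈ 1.519, b = sin(fδ)/sin δ ≈ 0.988.
p = a·p₁ + b·p₂ ≈ (0.788, 0.485, -0.379); φ = arcsin(p_z) ≈ -22.28°, λ = atan2(p_y, p_x) ≈ 31.58°.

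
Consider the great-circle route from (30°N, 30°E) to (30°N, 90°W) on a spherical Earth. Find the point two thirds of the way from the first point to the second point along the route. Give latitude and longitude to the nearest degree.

Write both endpoints as unit vectors p₁, p₂ with components (cos φ cos λ, cos φ sin λ, sin φ).
The central angle between the endpoints is δ = arccos(p₁·p₂) ≈ 1.696 rad (97.2°).
Interpolate at f = 2/3 with slerp weights a = sin((1−f)δ)/sin δ ≈ 0.540, b = sin(fδ)/sin δ ≈ 0.912.
p = a·p₁ + b·p₂ ≈ (0.405, -0.556, 0.726); φ = arcsin(p_z) ≈ 46.55°, λ = atan2(p_y, p_x) ≈ -53.93°.

≈ (47°N, 54°W)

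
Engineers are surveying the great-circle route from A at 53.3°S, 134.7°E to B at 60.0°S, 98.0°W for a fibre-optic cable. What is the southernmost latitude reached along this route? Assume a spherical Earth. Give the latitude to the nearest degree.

≈ 74°S

The great circle lies in the plane with unit normal n̂ = (p₁ × p₂)/|p₁ × p₂|.
Here n̂_z ≈ +0.277; the vertex latitude is φ_max = arccos|n̂_z| ≈ 73.9°.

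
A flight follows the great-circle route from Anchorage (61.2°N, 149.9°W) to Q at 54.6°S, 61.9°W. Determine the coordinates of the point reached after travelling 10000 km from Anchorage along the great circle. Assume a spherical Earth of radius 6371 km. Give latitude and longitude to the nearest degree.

≈ 16°S, 92°W

The haversine formula gives a central angle δ ≈ 2.353 rad (134.8°) between the endpoints. The total great-circle distance is δ·R ≈ 2.353 × 6371 ≈ 14988 km, so the target fraction is f = 10000/14988 ≈ 0.667.
Interpolate at f ≈ 0.667 with slerp weights a = sin((1−f)δ)/sin δ ≈ 0.994, b = sin(fδ)/sin δ ≈ 1.409.
p = a·p₁ + b·p₂ ≈ (-0.030, -0.960, -0.278); φ = arcsin(p_z) ≈ -16.12°, λ = atan2(p_y, p_x) ≈ -91.78°.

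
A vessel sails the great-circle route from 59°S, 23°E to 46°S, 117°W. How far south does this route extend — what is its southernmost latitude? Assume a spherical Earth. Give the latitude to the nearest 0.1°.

≈ 75.8°S

The great circle lies in the plane with unit normal n̂ = (p₁ × p₂)/|p₁ × p₂|.
Here n̂_z ≈ -0.245; the vertex latitude is φ_max = arccos|n̂_z| ≈ 75.8°.
Check via Clairaut: cos φ_max = |cos φ₁| · sin C = cos(59.0°)·sin(151.6°) ≈ 0.245, again giving ≈ 75.8°.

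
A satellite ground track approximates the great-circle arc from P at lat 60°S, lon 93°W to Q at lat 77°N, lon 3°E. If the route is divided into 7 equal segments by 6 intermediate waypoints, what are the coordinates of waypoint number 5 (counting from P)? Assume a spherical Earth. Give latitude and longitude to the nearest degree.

Write both endpoints as unit vectors p₁, p₂ with components (cos φ cos λ, cos φ sin λ, sin φ).
The central angle between the endpoints is δ = arccos(p₁·p₂) ≈ 2.597 rad (148.8°).
Interpolate at f = 5/7 with slerp weights a = sin((1−f)δ)/sin δ ≈ 1.306, b = sin(fδ)/sin δ ≈ 1.854.
p = a·p₁ + b·p₂ ≈ (0.382, -0.630, 0.676); φ = arcsin(p_z) ≈ 42.52°, λ = atan2(p_y, p_x) ≈ -58.75°.

≈ lat 43°N, lon 59°W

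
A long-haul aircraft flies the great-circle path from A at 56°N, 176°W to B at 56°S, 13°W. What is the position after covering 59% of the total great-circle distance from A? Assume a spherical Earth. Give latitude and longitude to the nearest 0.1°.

Convert each endpoint to a unit vector on the sphere (x = cos φ cos λ, y = cos φ sin λ, z = sin φ).
The central angle between the endpoints is δ = arccos(p₁·p₂) ≈ 2.976 rad (170.5°).
Interpolate at f = 0.59 with slerp weights a = sin((1−f)δ)/sin δ ≈ 5.701, b = sin(fδ)/sin δ ≈ 5.966.
p = a·p₁ + b·p₂ ≈ (0.071, -0.973, -0.220); φ = arcsin(p_z) ≈ -12.72°, λ = atan2(p_y, p_x) ≈ -85.84°.

≈ 12.7°S, 85.8°W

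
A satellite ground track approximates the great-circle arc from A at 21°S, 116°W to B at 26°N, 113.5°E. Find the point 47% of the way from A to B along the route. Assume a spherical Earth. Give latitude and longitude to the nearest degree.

Convert each endpoint to a unit vector on the sphere (x = cos φ cos λ, y = cos φ sin λ, z = sin φ).
The central angle between the endpoints is δ = arccos(p₁·p₂) ≈ 2.349 rad (134.6°).
Interpolate at f = 0.47 with slerp weights a = sin((1−f)δ)/sin δ ≈ 1.330, b = sin(fδ)/sin δ ≈ 1.254.
p = a·p₁ + b·p₂ ≈ (-0.994, -0.083, 0.073); φ = arcsin(p_z) ≈ 4.18°, λ = atan2(p_y, p_x) ≈ -175.25°.

≈ 4°N, 175°W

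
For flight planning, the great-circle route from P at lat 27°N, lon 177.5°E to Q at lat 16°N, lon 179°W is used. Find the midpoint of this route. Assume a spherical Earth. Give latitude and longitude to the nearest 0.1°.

The haversine formula gives a central angle δ ≈ 0.200 rad (11.5°) between the endpoints.
Interpolate at f = 1/2 with slerp weights a = sin((1−f)δ)/sin δ ≈ 0.503, b = sin(fδ)/sin δ ≈ 0.503.
p = a·p₁ + b·p₂ ≈ (-0.930, 0.011, 0.367); φ = arcsin(p_z) ≈ 21.51°, λ = atan2(p_y, p_x) ≈ 179.32°.

≈ lat 21.5°N, lon 179.3°E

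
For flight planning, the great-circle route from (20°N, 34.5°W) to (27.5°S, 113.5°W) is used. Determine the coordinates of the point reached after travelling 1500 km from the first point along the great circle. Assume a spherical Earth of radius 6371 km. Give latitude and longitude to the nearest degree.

≈ (13°N, 47°W)

Write both endpoints as unit vectors p₁, p₂ with components (cos φ cos λ, cos φ sin λ, sin φ).
The central angle between the endpoints is δ = arccos(p₁·p₂) ≈ 1.570 rad (89.9°). The total great-circle distance is δ·R ≈ 1.570 × 6371 ≈ 10000 km, so the target fraction is f = 1500/10000 ≈ 0.150.
Interpolate at f ≈ 0.150 with slerp weights a = sin((1−f)δ)/sin δ ≈ 0.972, b = sin(fδ)/sin δ ≈ 0.233.
p = a·p₁ + b·p₂ ≈ (0.670, -0.707, 0.225); φ = arcsin(p_z) ≈ 12.99°, λ = atan2(p_y, p_x) ≈ -46.53°.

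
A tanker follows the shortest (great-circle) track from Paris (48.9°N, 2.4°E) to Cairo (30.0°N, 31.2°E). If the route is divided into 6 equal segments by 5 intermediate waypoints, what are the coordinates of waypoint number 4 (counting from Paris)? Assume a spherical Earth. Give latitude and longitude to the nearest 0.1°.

Write both endpoints as unit vectors p₁, p₂ with components (cos φ cos λ, cos φ sin λ, sin φ).
The central angle between the endpoints is δ = arccos(p₁·p₂) ≈ 0.504 rad (28.9°).
Interpolate at f = 4/6 with slerp weights a = sin((1−f)δ)/sin δ ≈ 0.346, b = sin(fδ)/sin δ ≈ 0.683.
p = a·p₁ + b·p₂ ≈ (0.733, 0.316, 0.602); φ = arcsin(p_z) ≈ 37.03°, λ = atan2(p_y, p_x) ≈ 23.30°.

≈ 37.0°N, 23.3°E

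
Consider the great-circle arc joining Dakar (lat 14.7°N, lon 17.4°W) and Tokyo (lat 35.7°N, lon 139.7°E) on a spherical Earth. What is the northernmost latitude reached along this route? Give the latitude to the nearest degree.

The great circle lies in the plane with unit normal n̂ = (p₁ × p₂)/|p₁ × p₂|.
Here n̂_z ≈ +0.374; the vertex latitude is φ_max = arccos|n̂_z| ≈ 68.1°.

≈ 68°N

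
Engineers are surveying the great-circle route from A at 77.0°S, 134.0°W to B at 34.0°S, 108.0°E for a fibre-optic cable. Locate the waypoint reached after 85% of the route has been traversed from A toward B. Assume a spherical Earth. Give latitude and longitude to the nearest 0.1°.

≈ 43.1°S, 110.9°E

Convert each endpoint to a unit vector on the sphere (x = cos φ cos λ, y = cos φ sin λ, z = sin φ).
The central angle between the endpoints is δ = arccos(p₁·p₂) ≈ 1.096 rad (62.8°).
Interpolate at f = 0.85 with slerp weights a = sin((1−f)δ)/sin δ ≈ 0.184, b = sin(fδ)/sin δ ≈ 0.902.
p = a·p₁ + b·p₂ ≈ (-0.260, 0.682, -0.684); φ = arcsin(p_z) ≈ -43.15°, λ = atan2(p_y, p_x) ≈ 110.87°.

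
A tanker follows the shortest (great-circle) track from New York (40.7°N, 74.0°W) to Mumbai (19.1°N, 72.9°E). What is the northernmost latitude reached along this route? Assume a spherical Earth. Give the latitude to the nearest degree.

The great circle lies in the plane with unit normal n̂ = (p₁ × p₂)/|p₁ × p₂|.
Here n̂_z ≈ +0.424; the vertex latitude is φ_max = arccos|n̂_z| ≈ 64.9°.
Check via Clairaut: cos φ_max = |cos φ₁| · sin C = cos(40.7°)·sin(34.0°) ≈ 0.424, again giving ≈ 64.9°.

≈ 65°N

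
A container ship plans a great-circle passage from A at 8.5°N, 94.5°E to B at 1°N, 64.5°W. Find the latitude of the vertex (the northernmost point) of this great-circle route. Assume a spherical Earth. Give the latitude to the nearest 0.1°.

≈ 24.8°N

The great circle lies in the plane with unit normal n̂ = (p₁ × p₂)/|p₁ × p₂|.
Here n̂_z ≈ -0.908; the vertex latitude is φ_max = arccos|n̂_z| ≈ 24.8°.
Check via Clairaut: cos φ_max = |cos φ₁| · sin C = cos(8.5°)·sin(66.6°) ≈ 0.908, again giving ≈ 24.8°.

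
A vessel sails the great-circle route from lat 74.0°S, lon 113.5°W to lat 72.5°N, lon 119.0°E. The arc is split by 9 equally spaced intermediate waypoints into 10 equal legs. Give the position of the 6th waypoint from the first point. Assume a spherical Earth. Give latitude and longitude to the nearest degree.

Write both endpoints as unit vectors p₁, p₂ with components (cos φ cos λ, cos φ sin λ, sin φ).
The central angle between the endpoints is δ = arccos(p₁·p₂) ≈ 2.885 rad (165.3°).
Interpolate at f = 6/10 with slerp weights a = sin((1−f)δ)/sin δ ≈ 3.601, b = sin(fδ)/sin δ ≈ 3.888.
p = a·p₁ + b·p₂ ≈ (-0.963, 0.112, 0.246); φ = arcsin(p_z) ≈ 14.27°, λ = atan2(p_y, p_x) ≈ 173.35°.

≈ lat 14°N, lon 173°E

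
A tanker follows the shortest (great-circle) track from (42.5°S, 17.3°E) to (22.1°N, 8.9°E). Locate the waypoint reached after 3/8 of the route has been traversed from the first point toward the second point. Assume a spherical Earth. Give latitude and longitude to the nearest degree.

≈ (18°S, 14°E)

Convert each endpoint to a unit vector on the sphere (x = cos φ cos λ, y = cos φ sin λ, z = sin φ).
The central angle between the endpoints is δ = arccos(p₁·p₂) ≈ 1.136 rad (65.1°).
Interpolate at f = 3/8 with slerp weights a = sin((1−f)δ)/sin δ ≈ 0.719, b = sin(fδ)/sin δ ≈ 0.456.
p = a·p₁ + b·p₂ ≈ (0.923, 0.223, -0.314); φ = arcsin(p_z) ≈ -18.31°, λ = atan2(p_y, p_x) ≈ 13.58°.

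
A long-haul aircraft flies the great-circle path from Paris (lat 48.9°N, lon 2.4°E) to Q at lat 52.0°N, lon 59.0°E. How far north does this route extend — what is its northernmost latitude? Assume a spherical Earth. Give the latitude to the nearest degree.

The great circle lies in the plane with unit normal n̂ = (p₁ × p₂)/|p₁ × p₂|.
Here n̂_z ≈ +0.585; the vertex latitude is φ_max = arccos|n̂_z| ≈ 54.2°.
Check via Clairaut: cos φ_max = |cos φ₁| · sin C = cos(48.9°)·sin(62.9°) ≈ 0.585, again giving ≈ 54.2°.

≈ 54°N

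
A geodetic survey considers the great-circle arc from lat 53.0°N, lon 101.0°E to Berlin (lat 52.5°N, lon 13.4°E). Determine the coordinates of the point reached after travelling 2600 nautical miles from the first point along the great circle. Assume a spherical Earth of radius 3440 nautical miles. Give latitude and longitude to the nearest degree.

≈ lat 56°N, lon 22°E

Write both endpoints as unit vectors p₁, p₂ with components (cos φ cos λ, cos φ sin λ, sin φ).
The central angle between the endpoints is δ = arccos(p₁·p₂) ≈ 0.865 rad (49.5°). The total great-circle distance is δ·R ≈ 0.865 × 3440 ≈ 2974 nmi, so the target fraction is f = 2600/2974 ≈ 0.874.
Interpolate at f ≈ 0.874 with slerp weights a = sin((1−f)δ)/sin δ ≈ 0.143, b = sin(fδ)/sin δ ≈ 0.901.
p = a·p₁ + b·p₂ ≈ (0.517, 0.211, 0.829); φ = arcsin(p_z) ≈ 56.01°, λ = atan2(p_y, p_x) ≈ 22.23°.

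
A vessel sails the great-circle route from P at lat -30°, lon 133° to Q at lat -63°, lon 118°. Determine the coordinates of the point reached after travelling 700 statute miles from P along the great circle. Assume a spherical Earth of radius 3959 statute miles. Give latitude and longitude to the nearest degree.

Convert each endpoint to a unit vector on the sphere (x = cos φ cos λ, y = cos φ sin λ, z = sin φ).
The central angle between the endpoints is δ = arccos(p₁·p₂) ≈ 0.600 rad (34.4°). The total great-circle distance is δ·R ≈ 0.600 × 3959 ≈ 2376 mi, so the target fraction is f = 700/2376 ≈ 0.295.
Interpolate at f ≈ 0.295 with slerp weights a = sin((1−f)δ)/sin δ ≈ 0.727, b = sin(fδ)/sin δ ≈ 0.311.
p = a·p₁ + b·p₂ ≈ (-0.496, 0.586, -0.641); φ = arcsin(p_z) ≈ -39.88°, λ = atan2(p_y, p_x) ≈ 130.27°.

≈ lat -40°, lon 130°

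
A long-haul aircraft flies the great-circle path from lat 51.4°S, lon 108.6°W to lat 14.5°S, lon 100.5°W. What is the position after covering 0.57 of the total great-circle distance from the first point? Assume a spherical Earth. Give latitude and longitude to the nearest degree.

≈ lat 30°S, lon 103°W

Write both endpoints as unit vectors p₁, p₂ with components (cos φ cos λ, cos φ sin λ, sin φ).
The central angle between the endpoints is δ = arccos(p₁·p₂) ≈ 0.654 rad (37.5°).
Interpolate at f = 0.57 with slerp weights a = sin((1−f)δ)/sin δ ≈ 0.456, b = sin(fδ)/sin δ ≈ 0.599.
p = a·p₁ + b·p₂ ≈ (-0.196, -0.840, -0.506); φ = arcsin(p_z) ≈ -30.43°, λ = atan2(p_y, p_x) ≈ -103.17°.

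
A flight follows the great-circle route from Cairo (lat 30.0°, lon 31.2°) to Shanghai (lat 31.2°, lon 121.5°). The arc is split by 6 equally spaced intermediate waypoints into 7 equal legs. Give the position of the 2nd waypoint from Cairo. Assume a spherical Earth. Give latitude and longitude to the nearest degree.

Convert each endpoint to a unit vector on the sphere (x = cos φ cos λ, y = cos φ sin λ, z = sin φ).
The central angle between the endpoints is δ = arccos(p₁·p₂) ≈ 1.313 rad (75.2°).
Interpolate at f = 2/7 with slerp weights a = sin((1−f)δ)/sin δ ≈ 0.834, b = sin(fδ)/sin δ ≈ 0.379.
p = a·p₁ + b·p₂ ≈ (0.448, 0.650, 0.613); φ = arcsin(p_z) ≈ 37.82°, λ = atan2(p_y, p_x) ≈ 55.42°.

≈ lat 38°, lon 55°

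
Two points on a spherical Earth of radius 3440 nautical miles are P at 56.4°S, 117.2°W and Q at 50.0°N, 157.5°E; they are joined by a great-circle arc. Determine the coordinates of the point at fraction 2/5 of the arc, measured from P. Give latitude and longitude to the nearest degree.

Write both endpoints as unit vectors p₁, p₂ with components (cos φ cos λ, cos φ sin λ, sin φ).
The central angle between the endpoints is δ = arccos(p₁·p₂) ≈ 2.225 rad (127.5°).
Interpolate at f = 2/5 with slerp weights a = sin((1−f)δ)/sin δ ≈ 1.226, b = sin(fδ)/sin δ ≈ 0.980.
p = a·p₁ + b·p₂ ≈ (-0.892, -0.362, -0.270); φ = arcsin(p_z) ≈ -15.69°, λ = atan2(p_y, p_x) ≈ -157.89°.

≈ 16°S, 158°W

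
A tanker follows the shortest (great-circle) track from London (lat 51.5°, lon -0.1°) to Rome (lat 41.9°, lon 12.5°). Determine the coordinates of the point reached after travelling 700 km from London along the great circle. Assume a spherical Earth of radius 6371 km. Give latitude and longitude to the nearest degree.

The haversine formula gives a central angle δ ≈ 0.225 rad (12.9°) between the endpoints. The total great-circle distance is δ·R ≈ 0.225 × 6371 ≈ 1432 km, so the target fraction is f = 700/1432 ≈ 0.489.
Interpolate at f ≈ 0.489 with slerp weights a = sin((1−f)δ)/sin δ ≈ 0.514, b = sin(fδ)/sin δ ≈ 0.492.
p = a·p₁ + b·p₂ ≈ (0.678, 0.079, 0.731); φ = arcsin(p_z) ≈ 46.98°, λ = atan2(p_y, p_x) ≈ 6.62°.

≈ lat 47°, lon 7°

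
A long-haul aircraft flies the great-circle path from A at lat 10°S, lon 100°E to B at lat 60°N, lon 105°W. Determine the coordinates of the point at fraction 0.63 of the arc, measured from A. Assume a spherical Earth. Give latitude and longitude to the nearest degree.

From cos δ = sin φ₁ sin φ₂ + cos φ₁ cos φ₂ cos Δλ, the central angle is δ ≈ 2.210 rad (126.6°).
Interpolate at f = 0.63 with slerp weights a = sin((1−f)δ)/sin δ ≈ 0.909, b = sin(fδ)/sin δ ≈ 1.226.
p = a·p₁ + b·p₂ ≈ (-0.314, 0.289, 0.904); φ = arcsin(p_z) ≈ 64.71°, λ = atan2(p_y, p_x) ≈ 137.34°.

≈ lat 65°N, lon 137°E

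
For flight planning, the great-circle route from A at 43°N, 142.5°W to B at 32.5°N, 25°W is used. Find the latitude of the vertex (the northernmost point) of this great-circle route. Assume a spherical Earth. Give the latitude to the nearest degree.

≈ 57°N

The great circle lies in the plane with unit normal n̂ = (p₁ × p₂)/|p₁ × p₂|.
Here n̂_z ≈ +0.549; the vertex latitude is φ_max = arccos|n̂_z| ≈ 56.7°.
Check via Clairaut: cos φ_max = |cos φ₁| · sin C = cos(43.0°)·sin(48.6°) ≈ 0.549, again giving ≈ 56.7°.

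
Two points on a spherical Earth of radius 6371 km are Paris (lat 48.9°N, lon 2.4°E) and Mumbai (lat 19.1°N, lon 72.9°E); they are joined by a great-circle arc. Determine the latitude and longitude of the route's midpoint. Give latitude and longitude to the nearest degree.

The haversine formula gives a central angle δ ≈ 1.100 rad (63.0°) between the endpoints.
Interpolate at f = 1/2 with slerp weights a = sin((1−f)δ)/sin δ ≈ 0.586, b = sin(fδ)/sin δ ≈ 0.586.
p = a·p₁ + b·p₂ ≈ (0.548, 0.546, 0.634); φ = arcsin(p_z) ≈ 39.33°, λ = atan2(p_y, p_x) ≈ 44.88°.

≈ lat 39°N, lon 45°E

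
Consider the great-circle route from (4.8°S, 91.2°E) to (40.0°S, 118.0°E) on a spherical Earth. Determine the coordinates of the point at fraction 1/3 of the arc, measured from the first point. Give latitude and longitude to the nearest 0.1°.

≈ (17.0°S, 98.7°E)

From cos δ = sin φ₁ sin φ₂ + cos φ₁ cos φ₂ cos Δλ, the central angle is δ ≈ 0.745 rad (42.7°).
Interpolate at f = 1/3 with slerp weights a = sin((1−f)δ)/sin δ ≈ 0.703, b = sin(fδ)/sin δ ≈ 0.363.
p = a·p₁ + b·p₂ ≈ (-0.145, 0.945, -0.292); φ = arcsin(p_z) ≈ -16.97°, λ = atan2(p_y, p_x) ≈ 98.72°.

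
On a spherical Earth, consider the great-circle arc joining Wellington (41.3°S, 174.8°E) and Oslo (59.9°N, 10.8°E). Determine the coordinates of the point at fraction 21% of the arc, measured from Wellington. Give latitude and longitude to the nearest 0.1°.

Write both endpoints as unit vectors p₁, p₂ with components (cos φ cos λ, cos φ sin λ, sin φ).
The central angle between the endpoints is δ = arccos(p₁·p₂) ≈ 2.774 rad (158.9°).
Interpolate at f = 0.21 with slerp weights a = sin((1−f)δ)/sin δ ≈ 2.263, b = sin(fδ)/sin δ ≈ 1.531.
p = a·p₁ + b·p₂ ≈ (-0.939, 0.298, -0.170); φ = arcsin(p_z) ≈ -9.77°, λ = atan2(p_y, p_x) ≈ 162.40°.

≈ (9.8°S, 162.4°E)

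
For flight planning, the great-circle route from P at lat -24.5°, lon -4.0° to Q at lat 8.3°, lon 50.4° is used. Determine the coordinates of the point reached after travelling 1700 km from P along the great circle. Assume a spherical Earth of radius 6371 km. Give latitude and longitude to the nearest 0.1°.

≈ lat -17.4°, lon 10.5°

The haversine formula gives a central angle δ ≈ 1.088 rad (62.3°) between the endpoints. The total great-circle distance is δ·R ≈ 1.088 × 6371 ≈ 6931 km, so the target fraction is f = 1700/6931 ≈ 0.245.
Interpolate at f ≈ 0.245 with slerp weights a = sin((1−f)δ)/sin δ ≈ 0.826, b = sin(fδ)/sin δ ≈ 0.298.
p = a·p₁ + b·p₂ ≈ (0.938, 0.175, -0.300); φ = arcsin(p_z) ≈ -17.44°, λ = atan2(p_y, p_x) ≈ 10.54°.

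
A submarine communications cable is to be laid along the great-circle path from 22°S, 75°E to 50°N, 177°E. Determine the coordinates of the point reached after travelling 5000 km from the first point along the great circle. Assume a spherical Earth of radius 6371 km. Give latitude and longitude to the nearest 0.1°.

The haversine formula gives a central angle δ ≈ 1.994 rad (114.3°) between the endpoints. The total great-circle distance is δ·R ≈ 1.994 × 6371 ≈ 12705 km, so the target fraction is f = 5000/12705 ≈ 0.394.
Interpolate at f ≈ 0.394 with slerp weights a = sin((1−f)δ)/sin δ ≈ 1.026, b = sin(fδ)/sin δ ≈ 0.775.
p = a·p₁ + b·p₂ ≈ (-0.251, 0.945, 0.209); φ = arcsin(p_z) ≈ 12.09°, λ = atan2(p_y, p_x) ≈ 104.90°.

≈ 12.1°N, 104.9°E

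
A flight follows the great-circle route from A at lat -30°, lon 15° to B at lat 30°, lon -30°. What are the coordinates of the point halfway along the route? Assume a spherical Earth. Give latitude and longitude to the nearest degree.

Convert each endpoint to a unit vector on the sphere (x = cos φ cos λ, y = cos φ sin λ, z = sin φ).
The central angle between the endpoints is δ = arccos(p₁·p₂) ≈ 1.287 rad (73.7°).
Interpolate at f = 1/2 with slerp weights a = sin((1−f)δ)/sin δ ≈ 0.625, b = sin(fδ)/sin δ ≈ 0.625.
p = a·p₁ + b·p₂ ≈ (0.991, -0.131, 0.000); φ = arcsin(p_z) ≈ 0.00°, λ = atan2(p_y, p_x) ≈ -7.50°.

≈ lat 0°, lon -7°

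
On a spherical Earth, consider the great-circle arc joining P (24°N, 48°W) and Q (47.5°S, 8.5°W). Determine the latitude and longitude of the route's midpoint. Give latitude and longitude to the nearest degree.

≈ (12°S, 31°W)

Convert each endpoint to a unit vector on the sphere (x = cos φ cos λ, y = cos φ sin λ, z = sin φ).
The central angle between the endpoints is δ = arccos(p₁·p₂) ≈ 1.394 rad (79.8°).
Interpolate at f = 1/2 with slerp weights a = sin((1−f)δ)/sin δ ≈ 0.652, b = sin(fδ)/sin δ ≈ 0.652.
p = a·p₁ + b·p₂ ≈ (0.834, -0.508, -0.215); φ = arcsin(p_z) ≈ -12.44°, λ = atan2(p_y, p_x) ≈ -31.33°.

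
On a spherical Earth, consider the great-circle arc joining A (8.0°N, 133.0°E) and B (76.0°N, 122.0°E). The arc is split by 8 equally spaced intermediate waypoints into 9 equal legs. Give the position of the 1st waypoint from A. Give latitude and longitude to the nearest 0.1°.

≈ (15.6°N, 132.6°E)

From cos δ = sin φ₁ sin φ₂ + cos φ₁ cos φ₂ cos Δλ, the central angle is δ ≈ 1.192 rad (68.3°).
Interpolate at f = 1/9 with slerp weights a = sin((1−f)δ)/sin δ ≈ 0.939, b = sin(fδ)/sin δ ≈ 0.142.
p = a·p₁ + b·p₂ ≈ (-0.652, 0.709, 0.269); φ = arcsin(p_z) ≈ 15.58°, λ = atan2(p_y, p_x) ≈ 132.61°.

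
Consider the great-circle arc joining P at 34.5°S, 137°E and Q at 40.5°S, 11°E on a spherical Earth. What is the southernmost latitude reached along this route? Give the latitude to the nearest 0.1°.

≈ 59.5°S

The great circle lies in the plane with unit normal n̂ = (p₁ × p₂)/|p₁ × p₂|.
Here n̂_z ≈ -0.507; the vertex latitude is φ_max = arccos|n̂_z| ≈ 59.5°.
Check via Clairaut: cos φ_max = |cos φ₁| · sin C = cos(34.5°)·sin(142.0°) ≈ 0.507, again giving ≈ 59.5°.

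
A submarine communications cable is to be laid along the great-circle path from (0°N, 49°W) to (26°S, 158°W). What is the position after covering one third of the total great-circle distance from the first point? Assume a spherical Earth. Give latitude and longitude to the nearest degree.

≈ (16°S, 82°W)

Convert each endpoint to a unit vector on the sphere (x = cos φ cos λ, y = cos φ sin λ, z = sin φ).
The central angle between the endpoints is δ = arccos(p₁·p₂) ≈ 1.868 rad (107.0°).
Interpolate at f = 1/3 with slerp weights a = sin((1−f)δ)/sin δ ≈ 0.991, b = sin(fδ)/sin δ ≈ 0.610.
p = a·p₁ + b·p₂ ≈ (0.142, -0.953, -0.267); φ = arcsin(p_z) ≈ -15.51°, λ = atan2(p_y, p_x) ≈ -81.54°.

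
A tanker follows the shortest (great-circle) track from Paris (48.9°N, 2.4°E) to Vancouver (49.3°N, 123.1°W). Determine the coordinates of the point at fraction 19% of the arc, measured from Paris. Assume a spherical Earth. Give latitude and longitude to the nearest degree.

≈ 59°N, 12°W

Write both endpoints as unit vectors p₁, p₂ with components (cos φ cos λ, cos φ sin λ, sin φ).
The central angle between the endpoints is δ = arccos(p₁·p₂) ≈ 1.243 rad (71.2°).
Interpolate at f = 0.19 with slerp weights a = sin((1−f)δ)/sin δ ≈ 0.893, b = sin(fδ)/sin δ ≈ 0.247.
p = a·p₁ + b·p₂ ≈ (0.498, -0.110, 0.860); φ = arcsin(p_z) ≈ 59.31°, λ = atan2(p_y, p_x) ≈ -12.49°.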